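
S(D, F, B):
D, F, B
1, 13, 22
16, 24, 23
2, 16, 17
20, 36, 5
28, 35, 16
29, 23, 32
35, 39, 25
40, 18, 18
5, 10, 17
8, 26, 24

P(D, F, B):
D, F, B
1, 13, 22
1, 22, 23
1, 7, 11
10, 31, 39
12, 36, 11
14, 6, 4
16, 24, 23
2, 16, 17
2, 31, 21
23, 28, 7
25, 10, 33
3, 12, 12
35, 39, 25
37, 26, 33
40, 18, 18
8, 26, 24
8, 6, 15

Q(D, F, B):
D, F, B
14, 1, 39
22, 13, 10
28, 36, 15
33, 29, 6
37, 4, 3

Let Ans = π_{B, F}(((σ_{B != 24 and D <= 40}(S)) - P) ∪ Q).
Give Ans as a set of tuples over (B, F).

{(10, 13), (15, 36), (16, 35), (17, 10), (3, 4), (32, 23), (39, 1), (5, 36), (6, 29)}

Apply σ_{B != 24 and D <= 40}; surviving tuples: {(1, 13, 22), (16, 24, 23), (2, 16, 17), (20, 36, 5), (28, 35, 16), (29, 23, 32), (35, 39, 25), (40, 18, 18), (5, 10, 17)}
Taking the difference: {(20, 36, 5), (28, 35, 16), (29, 23, 32), (5, 10, 17)}
Taking the union: {(14, 1, 39), (20, 36, 5), (22, 13, 10), (28, 35, 16), (28, 36, 15), (29, 23, 32), (33, 29, 6), (37, 4, 3), (5, 10, 17)}
π[B, F]: project onto (B, F) → {(10, 13), (15, 36), (16, 35), (17, 10), (3, 4), (32, 23), (39, 1), (5, 36), (6, 29)}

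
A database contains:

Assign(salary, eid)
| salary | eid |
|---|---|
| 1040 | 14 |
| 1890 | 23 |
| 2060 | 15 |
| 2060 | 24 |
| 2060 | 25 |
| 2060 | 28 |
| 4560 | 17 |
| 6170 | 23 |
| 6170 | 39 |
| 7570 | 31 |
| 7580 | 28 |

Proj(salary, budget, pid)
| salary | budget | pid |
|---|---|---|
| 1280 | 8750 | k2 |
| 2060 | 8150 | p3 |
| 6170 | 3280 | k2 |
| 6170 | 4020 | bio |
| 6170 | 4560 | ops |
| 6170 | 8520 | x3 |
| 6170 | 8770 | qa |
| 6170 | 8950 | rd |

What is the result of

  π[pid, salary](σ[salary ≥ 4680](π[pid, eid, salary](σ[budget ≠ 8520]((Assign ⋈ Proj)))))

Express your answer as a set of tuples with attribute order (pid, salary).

Assign ⋈ Proj (natural join on salary): {(2060, 15, 8150, p3), (2060, 24, 8150, p3), (2060, 25, 8150, p3), (2060, 28, 8150, p3), (6170, 23, 3280, k2), (6170, 23, 4020, bio), (6170, 23, 4560, ops), (6170, 23, 8520, x3), (6170, 23, 8770, qa), (6170, 23, 8950, rd), (6170, 39, 3280, k2), (6170, 39, 4020, bio), (6170, 39, 4560, ops), (6170, 39, 8520, x3), (6170, 39, 8770, qa), (6170, 39, 8950, rd)}
Filtering on budget ≠ 8520 leaves {(2060, 15, 8150, p3), (2060, 24, 8150, p3), (2060, 25, 8150, p3), (2060, 28, 8150, p3), (6170, 23, 3280, k2), (6170, 23, 4020, bio), (6170, 23, 4560, ops), (6170, 23, 8770, qa), (6170, 23, 8950, rd), (6170, 39, 3280, k2), (6170, 39, 4020, bio), (6170, 39, 4560, ops), (6170, 39, 8770, qa), (6170, 39, 8950, rd)}.
Projecting to pid, eid, salary: {(bio, 23, 6170), (bio, 39, 6170), (k2, 23, 6170), (k2, 39, 6170), (ops, 23, 6170), (ops, 39, 6170), (p3, 15, 2060), (p3, 24, 2060), (p3, 25, 2060), (p3, 28, 2060), (qa, 23, 6170), (qa, 39, 6170), (rd, 23, 6170), (rd, 39, 6170)}
Filtering on salary ≥ 4680 leaves {(bio, 23, 6170), (bio, 39, 6170), (k2, 23, 6170), (k2, 39, 6170), (ops, 23, 6170), (ops, 39, 6170), (qa, 23, 6170), (qa, 39, 6170), (rd, 23, 6170), (rd, 39, 6170)}.
Projecting to pid, salary (5 duplicate(s) eliminated): {(bio, 6170), (k2, 6170), (ops, 6170), (qa, 6170), (rd, 6170)}

{(bio, 6170), (k2, 6170), (ops, 6170), (qa, 6170), (rd, 6170)}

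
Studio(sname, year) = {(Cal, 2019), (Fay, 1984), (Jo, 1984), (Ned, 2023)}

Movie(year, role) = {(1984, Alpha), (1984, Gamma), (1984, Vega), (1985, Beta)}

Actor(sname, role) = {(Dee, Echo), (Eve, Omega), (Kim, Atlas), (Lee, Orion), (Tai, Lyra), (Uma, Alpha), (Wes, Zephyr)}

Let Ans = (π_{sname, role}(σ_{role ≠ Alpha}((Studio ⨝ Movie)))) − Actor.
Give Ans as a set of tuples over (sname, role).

{(Fay, Gamma), (Fay, Vega), (Jo, Gamma), (Jo, Vega)}

Natural join on year: {(Fay, 1984, Alpha), (Fay, 1984, Gamma), (Fay, 1984, Vega), (Jo, 1984, Alpha), (Jo, 1984, Gamma), (Jo, 1984, Vega)}
Apply σ_{role ≠ Alpha}; surviving tuples: {(Fay, 1984, Gamma), (Fay, 1984, Vega), (Jo, 1984, Gamma), (Jo, 1984, Vega)}
Keep only column(s) sname, role: {(Fay, Gamma), (Fay, Vega), (Jo, Gamma), (Jo, Vega)}
Taking the difference: {(Fay, Gamma), (Fay, Vega), (Jo, Gamma), (Jo, Vega)}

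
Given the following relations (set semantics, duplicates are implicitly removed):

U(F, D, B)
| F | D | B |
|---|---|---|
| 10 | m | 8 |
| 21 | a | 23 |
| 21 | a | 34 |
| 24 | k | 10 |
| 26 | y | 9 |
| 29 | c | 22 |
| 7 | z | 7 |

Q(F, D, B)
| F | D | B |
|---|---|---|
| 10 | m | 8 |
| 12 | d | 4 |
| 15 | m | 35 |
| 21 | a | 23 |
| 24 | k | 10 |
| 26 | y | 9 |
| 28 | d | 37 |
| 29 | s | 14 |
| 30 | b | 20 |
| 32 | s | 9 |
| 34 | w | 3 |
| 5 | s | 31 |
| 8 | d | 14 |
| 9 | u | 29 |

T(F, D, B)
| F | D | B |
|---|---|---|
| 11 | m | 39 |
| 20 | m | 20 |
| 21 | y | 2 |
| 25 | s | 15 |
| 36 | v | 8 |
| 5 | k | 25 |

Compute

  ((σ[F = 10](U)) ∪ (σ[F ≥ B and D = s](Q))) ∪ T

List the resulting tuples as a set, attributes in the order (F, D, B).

{(10, m, 8), (11, m, 39), (20, m, 20), (21, y, 2), (25, s, 15), (29, s, 14), (32, s, 9), (36, v, 8), (5, k, 25)}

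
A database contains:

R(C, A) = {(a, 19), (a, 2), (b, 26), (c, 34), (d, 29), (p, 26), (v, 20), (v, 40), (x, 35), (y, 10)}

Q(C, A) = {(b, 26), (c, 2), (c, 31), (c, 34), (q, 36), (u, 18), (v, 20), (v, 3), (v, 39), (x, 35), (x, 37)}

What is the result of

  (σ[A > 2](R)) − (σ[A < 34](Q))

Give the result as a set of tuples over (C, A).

{(a, 19), (c, 34), (d, 29), (p, 26), (v, 40), (x, 35), (y, 10)}

σ[A > 2]: keep tuples satisfying A > 2 → {(a, 19), (b, 26), (c, 34), (d, 29), (p, 26), (v, 20), (v, 40), (x, 35), (y, 10)}
σ[A < 34]: keep tuples satisfying A < 34 → {(b, 26), (c, 2), (c, 31), (u, 18), (v, 20), (v, 3)}
Set difference of the two operands is {(a, 19), (c, 34), (d, 29), (p, 26), (v, 40), (x, 35), (y, 10)}.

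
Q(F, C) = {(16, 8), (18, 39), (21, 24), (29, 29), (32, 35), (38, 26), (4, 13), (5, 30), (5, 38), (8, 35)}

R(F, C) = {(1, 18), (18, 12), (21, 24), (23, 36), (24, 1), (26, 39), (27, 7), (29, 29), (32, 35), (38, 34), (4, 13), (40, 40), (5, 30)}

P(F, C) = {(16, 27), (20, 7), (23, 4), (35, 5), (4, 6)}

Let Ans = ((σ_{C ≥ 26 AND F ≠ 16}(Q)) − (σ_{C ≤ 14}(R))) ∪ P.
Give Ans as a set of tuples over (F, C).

{(16, 27), (18, 39), (20, 7), (23, 4), (29, 29), (32, 35), (35, 5), (38, 26), (4, 6), (5, 30), (5, 38), (8, 35)}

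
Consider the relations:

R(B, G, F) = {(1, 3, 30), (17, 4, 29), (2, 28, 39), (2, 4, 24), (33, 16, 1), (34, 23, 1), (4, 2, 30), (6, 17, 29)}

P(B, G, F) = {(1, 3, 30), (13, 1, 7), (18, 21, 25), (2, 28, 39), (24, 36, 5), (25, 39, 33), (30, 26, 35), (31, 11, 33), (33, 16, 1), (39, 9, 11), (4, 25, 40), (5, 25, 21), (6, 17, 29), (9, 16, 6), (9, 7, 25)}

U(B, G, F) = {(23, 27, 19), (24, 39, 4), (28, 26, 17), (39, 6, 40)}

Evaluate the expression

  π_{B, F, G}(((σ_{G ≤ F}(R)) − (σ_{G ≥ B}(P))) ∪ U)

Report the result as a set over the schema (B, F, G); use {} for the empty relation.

{(17, 29, 4), (2, 24, 4), (23, 19, 27), (24, 4, 39), (28, 17, 26), (39, 40, 6), (4, 30, 2)}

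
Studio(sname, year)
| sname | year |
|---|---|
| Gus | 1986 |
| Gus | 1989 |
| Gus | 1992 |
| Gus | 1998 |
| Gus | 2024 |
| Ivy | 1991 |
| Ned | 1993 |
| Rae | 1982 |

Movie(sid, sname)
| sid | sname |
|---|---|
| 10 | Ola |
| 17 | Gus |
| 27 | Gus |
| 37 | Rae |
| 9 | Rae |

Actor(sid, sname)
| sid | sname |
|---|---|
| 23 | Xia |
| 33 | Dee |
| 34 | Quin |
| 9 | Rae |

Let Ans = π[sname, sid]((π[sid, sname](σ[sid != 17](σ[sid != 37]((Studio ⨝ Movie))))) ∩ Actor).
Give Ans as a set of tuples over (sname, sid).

{(Rae, 9)}

Studio ⋈ Movie (natural join on sname): {(Gus, 1986, 17), (Gus, 1986, 27), (Gus, 1989, 17), (Gus, 1989, 27), (Gus, 1992, 17), (Gus, 1992, 27), (Gus, 1998, 17), (Gus, 1998, 27), (Gus, 2024, 17), (Gus, 2024, 27), (Rae, 1982, 37), (Rae, 1982, 9)}
Apply σ_{sid != 37}; surviving tuples: {(Gus, 1986, 17), (Gus, 1986, 27), (Gus, 1989, 17), (Gus, 1989, 27), (Gus, 1992, 17), (Gus, 1992, 27), (Gus, 1998, 17), (Gus, 1998, 27), (Gus, 2024, 17), (Gus, 2024, 27), (Rae, 1982, 9)}
Apply σ_{sid != 17}; surviving tuples: {(Gus, 1986, 27), (Gus, 1989, 27), (Gus, 1992, 27), (Gus, 1998, 27), (Gus, 2024, 27), (Rae, 1982, 9)}
π[sid, sname]: project onto (sid, sname) (4 duplicate(s) eliminated) → {(27, Gus), (9, Rae)}
Set intersection of the two operands is {(9, Rae)}.
π[sname, sid]: project onto (sname, sid) → {(Rae, 9)}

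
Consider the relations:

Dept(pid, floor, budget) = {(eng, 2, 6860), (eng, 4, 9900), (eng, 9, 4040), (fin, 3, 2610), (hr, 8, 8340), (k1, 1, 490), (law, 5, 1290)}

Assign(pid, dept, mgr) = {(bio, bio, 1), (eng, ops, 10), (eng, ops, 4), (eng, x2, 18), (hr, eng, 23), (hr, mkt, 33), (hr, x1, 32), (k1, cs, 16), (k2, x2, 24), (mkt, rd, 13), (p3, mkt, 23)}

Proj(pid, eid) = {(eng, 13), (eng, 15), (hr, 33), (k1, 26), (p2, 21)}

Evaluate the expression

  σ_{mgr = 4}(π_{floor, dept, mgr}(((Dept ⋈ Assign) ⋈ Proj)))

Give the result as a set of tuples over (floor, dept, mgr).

Dept ⋈ Assign (natural join on pid): {(eng, 2, 6860, ops, 10), (eng, 2, 6860, ops, 4), (eng, 2, 6860, x2, 18), (eng, 4, 9900, ops, 10), (eng, 4, 9900, ops, 4), (eng, 4, 9900, x2, 18), (eng, 9, 4040, ops, 10), (eng, 9, 4040, ops, 4), (eng, 9, 4040, x2, 18), (hr, 8, 8340, eng, 23), (hr, 8, 8340, mkt, 33), (hr, 8, 8340, x1, 32), (k1, 1, 490, cs, 16)}
(Dept ⋈ Assign) ⋈ Proj (natural join on pid): {(eng, 2, 6860, ops, 10, 13), (eng, 2, 6860, ops, 10, 15), (eng, 2, 6860, ops, 4, 13), (eng, 2, 6860, ops, 4, 15), (eng, 2, 6860, x2, 18, 13), (eng, 2, 6860, x2, 18, 15), (eng, 4, 9900, ops, 10, 13), (eng, 4, 9900, ops, 10, 15), (eng, 4, 9900, ops, 4, 13), (eng, 4, 9900, ops, 4, 15), (eng, 4, 9900, x2, 18, 13), (eng, 4, 9900, x2, 18, 15), (eng, 9, 4040, ops, 10, 13), (eng, 9, 4040, ops, 10, 15), (eng, 9, 4040, ops, 4, 13), (eng, 9, 4040, ops, 4, 15), (eng, 9, 4040, x2, 18, 13), (eng, 9, 4040, x2, 18, 15), (hr, 8, 8340, eng, 23, 33), (hr, 8, 8340, mkt, 33, 33), (hr, 8, 8340, x1, 32, 33), (k1, 1, 490, cs, 16, 26)}
π_{floor, dept, mgr} gives {(1, cs, 16), (2, ops, 10), (2, ops, 4), (2, x2, 18), (4, ops, 10), (4, ops, 4), (4, x2, 18), (8, eng, 23), (8, mkt, 33), (8, x1, 32), (9, ops, 10), (9, ops, 4), (9, x2, 18)} (9 duplicate(s) eliminated).
Apply σ_{mgr = 4}; surviving tuples: {(2, ops, 4), (4, ops, 4), (9, ops, 4)}

{(2, ops, 4), (4, ops, 4), (9, ops, 4)}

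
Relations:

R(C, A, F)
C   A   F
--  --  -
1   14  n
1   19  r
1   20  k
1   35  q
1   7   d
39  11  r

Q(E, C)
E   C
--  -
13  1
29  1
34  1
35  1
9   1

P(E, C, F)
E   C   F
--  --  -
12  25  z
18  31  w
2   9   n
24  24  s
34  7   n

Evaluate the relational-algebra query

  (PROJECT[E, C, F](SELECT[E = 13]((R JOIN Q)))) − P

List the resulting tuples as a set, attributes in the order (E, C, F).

{(13, 1, d), (13, 1, k), (13, 1, n), (13, 1, q), (13, 1, r)}

Natural join on C: {(1, 14, n, 13), (1, 14, n, 29), (1, 14, n, 34), (1, 14, n, 35), (1, 14, n, 9), (1, 19, r, 13), (1, 19, r, 29), (1, 19, r, 34), (1, 19, r, 35), (1, 19, r, 9), (1, 20, k, 13), (1, 20, k, 29), (1, 20, k, 34), (1, 20, k, 35), (1, 20, k, 9), (1, 35, q, 13), (1, 35, q, 29), (1, 35, q, 34), (1, 35, q, 35), (1, 35, q, 9), (1, 7, d, 13), (1, 7, d, 29), (1, 7, d, 34), (1, 7, d, 35), (1, 7, d, 9)}
σ[E = 13]: keep tuples satisfying E = 13 → {(1, 14, n, 13), (1, 19, r, 13), (1, 20, k, 13), (1, 35, q, 13), (1, 7, d, 13)}
Projecting to E, C, F: {(13, 1, d), (13, 1, k), (13, 1, n), (13, 1, q), (13, 1, r)}
Difference: {(13, 1, d), (13, 1, k), (13, 1, n), (13, 1, q), (13, 1, r)} with {(12, 25, z), (18, 31, w), (2, 9, n), (24, 24, s), (34, 7, n)} → {(13, 1, d), (13, 1, k), (13, 1, n), (13, 1, q), (13, 1, r)}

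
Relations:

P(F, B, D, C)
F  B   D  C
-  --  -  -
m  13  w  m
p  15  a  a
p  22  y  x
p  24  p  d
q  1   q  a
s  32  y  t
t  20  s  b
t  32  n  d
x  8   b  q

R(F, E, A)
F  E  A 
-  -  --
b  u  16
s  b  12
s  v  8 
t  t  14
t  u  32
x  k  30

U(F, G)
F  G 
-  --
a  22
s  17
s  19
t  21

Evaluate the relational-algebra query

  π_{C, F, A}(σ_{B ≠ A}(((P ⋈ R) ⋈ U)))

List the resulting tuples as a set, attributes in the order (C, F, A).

P ⋈ R (natural join on F): {(s, 32, y, t, b, 12), (s, 32, y, t, v, 8), (t, 20, s, b, t, 14), (t, 20, s, b, u, 32), (t, 32, n, d, t, 14), (t, 32, n, d, u, 32), (x, 8, b, q, k, 30)}
(P ⋈ R) ⋈ U (natural join on F): {(s, 32, y, t, b, 12, 17), (s, 32, y, t, b, 12, 19), (s, 32, y, t, v, 8, 17), (s, 32, y, t, v, 8, 19), (t, 20, s, b, t, 14, 21), (t, 20, s, b, u, 32, 21), (t, 32, n, d, t, 14, 21), (t, 32, n, d, u, 32, 21)}
Filtering on B ≠ A leaves {(s, 32, y, t, b, 12, 17), (s, 32, y, t, b, 12, 19), (s, 32, y, t, v, 8, 17), (s, 32, y, t, v, 8, 19), (t, 20, s, b, t, 14, 21), (t, 20, s, b, u, 32, 21), (t, 32, n, d, t, 14, 21)}.
Projecting to C, F, A (2 duplicate(s) eliminated): {(b, t, 14), (b, t, 32), (d, t, 14), (t, s, 12), (t, s, 8)}

{(b, t, 14), (b, t, 32), (d, t, 14), (t, s, 12), (t, s, 8)}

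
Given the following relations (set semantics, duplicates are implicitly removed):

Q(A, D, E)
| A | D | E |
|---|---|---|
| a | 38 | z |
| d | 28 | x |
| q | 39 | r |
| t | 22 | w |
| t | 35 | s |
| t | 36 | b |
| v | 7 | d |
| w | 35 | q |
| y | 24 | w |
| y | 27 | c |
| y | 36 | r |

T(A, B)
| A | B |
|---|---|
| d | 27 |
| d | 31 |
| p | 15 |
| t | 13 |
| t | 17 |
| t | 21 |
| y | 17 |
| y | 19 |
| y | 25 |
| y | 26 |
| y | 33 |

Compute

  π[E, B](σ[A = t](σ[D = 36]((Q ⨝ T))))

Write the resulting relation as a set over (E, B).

{(b, 13), (b, 17), (b, 21)}

Q ⋈ T (natural join on A): {(d, 28, x, 27), (d, 28, x, 31), (t, 22, w, 13), (t, 22, w, 17), (t, 22, w, 21), (t, 35, s, 13), (t, 35, s, 17), (t, 35, s, 21), (t, 36, b, 13), (t, 36, b, 17), (t, 36, b, 21), (y, 24, w, 17), (y, 24, w, 19), (y, 24, w, 25), (y, 24, w, 26), (y, 24, w, 33), (y, 27, c, 17), (y, 27, c, 19), (y, 27, c, 25), (y, 27, c, 26), (y, 27, c, 33), (y, 36, r, 17), (y, 36, r, 19), (y, 36, r, 25), (y, 36, r, 26), (y, 36, r, 33)}
σ[D = 36]: keep tuples satisfying D = 36 → {(t, 36, b, 13), (t, 36, b, 17), (t, 36, b, 21), (y, 36, r, 17), (y, 36, r, 19), (y, 36, r, 25), (y, 36, r, 26), (y, 36, r, 33)}
σ[A = t]: keep tuples satisfying A = t → {(t, 36, b, 13), (t, 36, b, 17), (t, 36, b, 21)}
π[E, B]: project onto (E, B) → {(b, 13), (b, 17), (b, 21)}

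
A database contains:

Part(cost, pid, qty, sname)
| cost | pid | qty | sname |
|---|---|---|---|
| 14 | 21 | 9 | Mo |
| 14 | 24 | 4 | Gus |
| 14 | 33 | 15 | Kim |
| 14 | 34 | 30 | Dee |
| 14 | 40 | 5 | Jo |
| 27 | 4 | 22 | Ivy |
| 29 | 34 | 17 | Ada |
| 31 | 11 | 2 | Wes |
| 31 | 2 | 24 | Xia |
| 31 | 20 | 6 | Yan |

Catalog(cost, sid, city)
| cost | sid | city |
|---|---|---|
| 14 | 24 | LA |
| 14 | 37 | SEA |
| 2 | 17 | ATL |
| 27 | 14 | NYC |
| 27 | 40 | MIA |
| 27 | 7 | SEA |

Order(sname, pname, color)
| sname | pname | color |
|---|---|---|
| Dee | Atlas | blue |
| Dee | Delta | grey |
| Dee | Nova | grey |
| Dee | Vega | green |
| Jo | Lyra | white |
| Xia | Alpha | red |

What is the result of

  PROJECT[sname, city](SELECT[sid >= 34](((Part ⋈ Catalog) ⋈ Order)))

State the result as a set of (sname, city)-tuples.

{(Dee, SEA), (Jo, SEA)}

Natural join on cost: {(14, 21, 9, Mo, 24, LA), (14, 21, 9, Mo, 37, SEA), (14, 24, 4, Gus, 24, LA), (14, 24, 4, Gus, 37, SEA), (14, 33, 15, Kim, 24, LA), (14, 33, 15, Kim, 37, SEA), (14, 34, 30, Dee, 24, LA), (14, 34, 30, Dee, 37, SEA), (14, 40, 5, Jo, 24, LA), (14, 40, 5, Jo, 37, SEA), (27, 4, 22, Ivy, 14, NYC), (27, 4, 22, Ivy, 40, MIA), (27, 4, 22, Ivy, 7, SEA)}
Natural join on sname: {(14, 34, 30, Dee, 24, LA, Atlas, blue), (14, 34, 30, Dee, 24, LA, Delta, grey), (14, 34, 30, Dee, 24, LA, Nova, grey), (14, 34, 30, Dee, 24, LA, Vega, green), (14, 34, 30, Dee, 37, SEA, Atlas, blue), (14, 34, 30, Dee, 37, SEA, Delta, grey), (14, 34, 30, Dee, 37, SEA, Nova, grey), (14, 34, 30, Dee, 37, SEA, Vega, green), (14, 40, 5, Jo, 24, LA, Lyra, white), (14, 40, 5, Jo, 37, SEA, Lyra, white)}
σ[sid >= 34]: keep tuples satisfying sid >= 34 → {(14, 34, 30, Dee, 37, SEA, Atlas, blue), (14, 34, 30, Dee, 37, SEA, Delta, grey), (14, 34, 30, Dee, 37, SEA, Nova, grey), (14, 34, 30, Dee, 37, SEA, Vega, green), (14, 40, 5, Jo, 37, SEA, Lyra, white)}
π[sname, city]: project onto (sname, city) (3 duplicate(s) eliminated) → {(Dee, SEA), (Jo, SEA)}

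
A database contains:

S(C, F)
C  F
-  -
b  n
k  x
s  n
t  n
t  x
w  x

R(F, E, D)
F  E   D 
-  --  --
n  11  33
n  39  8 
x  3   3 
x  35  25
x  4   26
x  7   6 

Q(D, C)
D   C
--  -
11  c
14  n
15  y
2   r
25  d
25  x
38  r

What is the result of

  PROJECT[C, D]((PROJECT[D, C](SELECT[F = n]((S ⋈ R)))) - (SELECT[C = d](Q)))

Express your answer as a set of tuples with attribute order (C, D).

Joining S and R on F yields {(b, n, 11, 33), (b, n, 39, 8), (k, x, 3, 3), (k, x, 35, 25), (k, x, 4, 26), (k, x, 7, 6), (s, n, 11, 33), (s, n, 39, 8), (t, n, 11, 33), (t, n, 39, 8), (t, x, 3, 3), (t, x, 35, 25), (t, x, 4, 26), (t, x, 7, 6), (w, x, 3, 3), (w, x, 35, 25), (w, x, 4, 26), (w, x, 7, 6)}.
Apply σ_{F = n}; surviving tuples: {(b, n, 11, 33), (b, n, 39, 8), (s, n, 11, 33), (s, n, 39, 8), (t, n, 11, 33), (t, n, 39, 8)}
π_{D, C} gives {(33, b), (33, s), (33, t), (8, b), (8, s), (8, t)}.
Apply σ_{C = d}; surviving tuples: {(25, d)}
Set difference of the two operands is {(33, b), (33, s), (33, t), (8, b), (8, s), (8, t)}.
π_{C, D} gives {(b, 33), (b, 8), (s, 33), (s, 8), (t, 33), (t, 8)}.

{(b, 33), (b, 8), (s, 33), (s, 8), (t, 33), (t, 8)}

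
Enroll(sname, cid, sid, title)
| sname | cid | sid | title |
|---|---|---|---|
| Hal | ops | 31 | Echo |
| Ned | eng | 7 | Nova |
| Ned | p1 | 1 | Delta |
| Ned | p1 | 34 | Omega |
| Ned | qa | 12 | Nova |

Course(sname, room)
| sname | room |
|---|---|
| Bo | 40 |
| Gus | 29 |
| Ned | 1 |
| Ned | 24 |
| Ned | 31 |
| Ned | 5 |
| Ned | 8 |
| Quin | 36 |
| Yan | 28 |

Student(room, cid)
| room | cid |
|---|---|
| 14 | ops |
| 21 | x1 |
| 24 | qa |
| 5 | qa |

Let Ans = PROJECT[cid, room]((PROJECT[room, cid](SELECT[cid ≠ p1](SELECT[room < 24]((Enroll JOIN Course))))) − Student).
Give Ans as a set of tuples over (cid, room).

Joining Enroll and Course on sname yields {(Ned, eng, 7, Nova, 1), (Ned, eng, 7, Nova, 24), (Ned, eng, 7, Nova, 31), (Ned, eng, 7, Nova, 5), (Ned, eng, 7, Nova, 8), (Ned, p1, 1, Delta, 1), (Ned, p1, 1, Delta, 24), (Ned, p1, 1, Delta, 31), (Ned, p1, 1, Delta, 5), (Ned, p1, 1, Delta, 8), (Ned, p1, 34, Omega, 1), (Ned, p1, 34, Omega, 24), (Ned, p1, 34, Omega, 31), (Ned, p1, 34, Omega, 5), (Ned, p1, 34, Omega, 8), (Ned, qa, 12, Nova, 1), (Ned, qa, 12, Nova, 24), (Ned, qa, 12, Nova, 31), (Ned, qa, 12, Nova, 5), (Ned, qa, 12, Nova, 8)}.
Apply σ_{room < 24}; surviving tuples: {(Ned, eng, 7, Nova, 1), (Ned, eng, 7, Nova, 5), (Ned, eng, 7, Nova, 8), (Ned, p1, 1, Delta, 1), (Ned, p1, 1, Delta, 5), (Ned, p1, 1, Delta, 8), (Ned, p1, 34, Omega, 1), (Ned, p1, 34, Omega, 5), (Ned, p1, 34, Omega, 8), (Ned, qa, 12, Nova, 1), (Ned, qa, 12, Nova, 5), (Ned, qa, 12, Nova, 8)}
Apply σ_{cid ≠ p1}; surviving tuples: {(Ned, eng, 7, Nova, 1), (Ned, eng, 7, Nova, 5), (Ned, eng, 7, Nova, 8), (Ned, qa, 12, Nova, 1), (Ned, qa, 12, Nova, 5), (Ned, qa, 12, Nova, 8)}
Projecting to room, cid: {(1, eng), (1, qa), (5, eng), (5, qa), (8, eng), (8, qa)}
Taking the difference: {(1, eng), (1, qa), (5, eng), (8, eng), (8, qa)}
Projecting to cid, room: {(eng, 1), (eng, 5), (eng, 8), (qa, 1), (qa, 8)}

{(eng, 1), (eng, 5), (eng, 8), (qa, 1), (qa, 8)}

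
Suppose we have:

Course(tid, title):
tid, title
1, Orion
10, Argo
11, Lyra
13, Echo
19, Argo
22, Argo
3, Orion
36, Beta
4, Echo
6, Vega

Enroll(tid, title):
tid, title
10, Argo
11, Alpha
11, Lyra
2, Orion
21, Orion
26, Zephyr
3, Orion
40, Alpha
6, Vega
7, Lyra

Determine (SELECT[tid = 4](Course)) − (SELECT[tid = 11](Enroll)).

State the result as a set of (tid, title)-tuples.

{(4, Echo)}

Filtering on tid = 4 leaves {(4, Echo)}.
Filtering on tid = 11 leaves {(11, Alpha), (11, Lyra)}.
Set difference of the two operands is {(4, Echo)}.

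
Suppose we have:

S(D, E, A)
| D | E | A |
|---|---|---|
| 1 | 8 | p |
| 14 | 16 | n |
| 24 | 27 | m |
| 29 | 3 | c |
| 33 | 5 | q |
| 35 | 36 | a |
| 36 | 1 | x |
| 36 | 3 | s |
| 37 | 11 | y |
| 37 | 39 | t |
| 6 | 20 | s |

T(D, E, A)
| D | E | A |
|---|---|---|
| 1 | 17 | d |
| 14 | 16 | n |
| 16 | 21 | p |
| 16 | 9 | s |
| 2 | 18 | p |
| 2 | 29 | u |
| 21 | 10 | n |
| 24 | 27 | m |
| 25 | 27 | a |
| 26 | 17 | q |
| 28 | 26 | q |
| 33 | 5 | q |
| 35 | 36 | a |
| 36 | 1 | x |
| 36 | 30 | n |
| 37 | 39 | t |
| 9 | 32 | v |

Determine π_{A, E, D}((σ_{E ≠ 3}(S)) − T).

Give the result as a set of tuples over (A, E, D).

{(p, 8, 1), (s, 20, 6), (y, 11, 37)}

Apply σ_{E ≠ 3}; surviving tuples: {(1, 8, p), (14, 16, n), (24, 27, m), (33, 5, q), (35, 36, a), (36, 1, x), (37, 11, y), (37, 39, t), (6, 20, s)}
Difference: {(1, 8, p), (14, 16, n), (24, 27, m), (33, 5, q), (35, 36, a), (36, 1, x), (37, 11, y), (37, 39, t), (6, 20, s)} with {(1, 17, d), (14, 16, n), (16, 21, p), (16, 9, s), (2, 18, p), (2, 29, u), (21, 10, n), (24, 27, m), (25, 27, a), (26, 17, q), (28, 26, q), (33, 5, q), (35, 36, a), (36, 1, x), (36, 30, n), (37, 39, t), (9, 32, v)} → {(1, 8, p), (37, 11, y), (6, 20, s)}
Projecting to A, E, D: {(p, 8, 1), (s, 20, 6), (y, 11, 37)}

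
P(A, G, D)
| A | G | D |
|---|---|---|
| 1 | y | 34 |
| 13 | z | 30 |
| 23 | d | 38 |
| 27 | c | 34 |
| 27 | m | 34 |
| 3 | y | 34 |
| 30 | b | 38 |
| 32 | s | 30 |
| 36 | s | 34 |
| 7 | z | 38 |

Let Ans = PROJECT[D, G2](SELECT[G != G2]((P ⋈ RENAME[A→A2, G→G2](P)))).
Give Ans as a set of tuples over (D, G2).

{(30, s), (30, z), (34, c), (34, m), (34, s), (34, y), (38, b), (38, d), (38, z)}

ρ[A→A2, G→G2]: schema becomes (A2, G2, D); tuples unchanged.
Joining P and RENAME[A→A2, G→G2](P) on D yields {(1, y, 34, 1, y), (1, y, 34, 27, c), (1, y, 34, 27, m), (1, y, 34, 3, y), (1, y, 34, 36, s), (13, z, 30, 13, z), (13, z, 30, 32, s), (23, d, 38, 23, d), (23, d, 38, 30, b), (23, d, 38, 7, z), (27, c, 34, 1, y), (27, c, 34, 27, c), (27, c, 34, 27, m), (27, c, 34, 3, y), (27, c, 34, 36, s), (27, m, 34, 1, y), (27, m, 34, 27, c), (27, m, 34, 27, m), (27, m, 34, 3, y), (27, m, 34, 36, s), (3, y, 34, 1, y), (3, y, 34, 27, c), (3, y, 34, 27, m), (3, y, 34, 3, y), (3, y, 34, 36, s), (30, b, 38, 23, d), (30, b, 38, 30, b), (30, b, 38, 7, z), (32, s, 30, 13, z), (32, s, 30, 32, s), (36, s, 34, 1, y), (36, s, 34, 27, c), (36, s, 34, 27, m), (36, s, 34, 3, y), (36, s, 34, 36, s), (7, z, 38, 23, d), (7, z, 38, 30, b), (7, z, 38, 7, z)}.
Filtering on G != G2 leaves {(1, y, 34, 27, c), (1, y, 34, 27, m), (1, y, 34, 36, s), (13, z, 30, 32, s), (23, d, 38, 30, b), (23, d, 38, 7, z), (27, c, 34, 1, y), (27, c, 34, 27, m), (27, c, 34, 3, y), (27, c, 34, 36, s), (27, m, 34, 1, y), (27, m, 34, 27, c), (27, m, 34, 3, y), (27, m, 34, 36, s), (3, y, 34, 27, c), (3, y, 34, 27, m), (3, y, 34, 36, s), (30, b, 38, 23, d), (30, b, 38, 7, z), (32, s, 30, 13, z), (36, s, 34, 1, y), (36, s, 34, 27, c), (36, s, 34, 27, m), (36, s, 34, 3, y), (7, z, 38, 23, d), (7, z, 38, 30, b)}.
π[D, G2]: project onto (D, G2) (17 duplicate(s) eliminated) → {(30, s), (30, z), (34, c), (34, m), (34, s), (34, y), (38, b), (38, d), (38, z)}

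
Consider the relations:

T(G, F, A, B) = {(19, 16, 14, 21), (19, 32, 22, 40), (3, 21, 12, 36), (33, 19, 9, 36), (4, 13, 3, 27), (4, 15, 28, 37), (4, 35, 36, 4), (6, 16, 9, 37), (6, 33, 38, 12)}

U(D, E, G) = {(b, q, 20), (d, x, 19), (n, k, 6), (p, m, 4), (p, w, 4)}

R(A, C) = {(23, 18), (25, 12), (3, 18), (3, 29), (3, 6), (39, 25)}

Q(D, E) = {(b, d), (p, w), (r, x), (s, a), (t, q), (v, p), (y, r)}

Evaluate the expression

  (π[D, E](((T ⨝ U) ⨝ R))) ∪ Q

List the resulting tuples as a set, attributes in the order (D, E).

T ⋈ U (natural join on G): {(19, 16, 14, 21, d, x), (19, 32, 22, 40, d, x), (4, 13, 3, 27, p, m), (4, 13, 3, 27, p, w), (4, 15, 28, 37, p, m), (4, 15, 28, 37, p, w), (4, 35, 36, 4, p, m), (4, 35, 36, 4, p, w), (6, 16, 9, 37, n, k), (6, 33, 38, 12, n, k)}
(T ⨝ U) ⋈ R (natural join on A): {(4, 13, 3, 27, p, m, 18), (4, 13, 3, 27, p, m, 29), (4, 13, 3, 27, p, m, 6), (4, 13, 3, 27, p, w, 18), (4, 13, 3, 27, p, w, 29), (4, 13, 3, 27, p, w, 6)}
π[D, E]: project onto (D, E) (4 duplicate(s) eliminated) → {(p, m), (p, w)}
Taking the union: {(b, d), (p, m), (p, w), (r, x), (s, a), (t, q), (v, p), (y, r)}

{(b, d), (p, m), (p, w), (r, x), (s, a), (t, q), (v, p), (y, r)}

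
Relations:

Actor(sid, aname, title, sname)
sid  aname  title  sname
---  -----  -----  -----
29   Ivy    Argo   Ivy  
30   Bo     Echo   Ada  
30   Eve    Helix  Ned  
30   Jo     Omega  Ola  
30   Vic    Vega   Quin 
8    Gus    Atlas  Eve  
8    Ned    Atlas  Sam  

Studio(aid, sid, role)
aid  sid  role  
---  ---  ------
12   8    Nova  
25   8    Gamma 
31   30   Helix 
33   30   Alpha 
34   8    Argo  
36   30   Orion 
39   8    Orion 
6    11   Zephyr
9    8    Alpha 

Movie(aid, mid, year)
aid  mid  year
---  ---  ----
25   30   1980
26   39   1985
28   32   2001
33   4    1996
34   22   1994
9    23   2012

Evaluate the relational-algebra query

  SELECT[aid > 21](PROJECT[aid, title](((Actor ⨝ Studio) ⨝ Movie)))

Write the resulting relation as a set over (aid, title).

{(25, Atlas), (33, Echo), (33, Helix), (33, Omega), (33, Vega), (34, Atlas)}

Natural join on sid: {(30, Bo, Echo, Ada, 31, Helix), (30, Bo, Echo, Ada, 33, Alpha), (30, Bo, Echo, Ada, 36, Orion), (30, Eve, Helix, Ned, 31, Helix), (30, Eve, Helix, Ned, 33, Alpha), (30, Eve, Helix, Ned, 36, Orion), (30, Jo, Omega, Ola, 31, Helix), (30, Jo, Omega, Ola, 33, Alpha), (30, Jo, Omega, Ola, 36, Orion), (30, Vic, Vega, Quin, 31, Helix), (30, Vic, Vega, Quin, 33, Alpha), (30, Vic, Vega, Quin, 36, Orion), (8, Gus, Atlas, Eve, 12, Nova), (8, Gus, Atlas, Eve, 25, Gamma), (8, Gus, Atlas, Eve, 34, Argo), (8, Gus, Atlas, Eve, 39, Orion), (8, Gus, Atlas, Eve, 9, Alpha), (8, Ned, Atlas, Sam, 12, Nova), (8, Ned, Atlas, Sam, 25, Gamma), (8, Ned, Atlas, Sam, 34, Argo), (8, Ned, Atlas, Sam, 39, Orion), (8, Ned, Atlas, Sam, 9, Alpha)}
Natural join on aid: {(30, Bo, Echo, Ada, 33, Alpha, 4, 1996), (30, Eve, Helix, Ned, 33, Alpha, 4, 1996), (30, Jo, Omega, Ola, 33, Alpha, 4, 1996), (30, Vic, Vega, Quin, 33, Alpha, 4, 1996), (8, Gus, Atlas, Eve, 25, Gamma, 30, 1980), (8, Gus, Atlas, Eve, 34, Argo, 22, 1994), (8, Gus, Atlas, Eve, 9, Alpha, 23, 2012), (8, Ned, Atlas, Sam, 25, Gamma, 30, 1980), (8, Ned, Atlas, Sam, 34, Argo, 22, 1994), (8, Ned, Atlas, Sam, 9, Alpha, 23, 2012)}
Projecting to aid, title (3 duplicate(s) eliminated): {(25, Atlas), (33, Echo), (33, Helix), (33, Omega), (33, Vega), (34, Atlas), (9, Atlas)}
Filtering on aid > 21 leaves {(25, Atlas), (33, Echo), (33, Helix), (33, Omega), (33, Vega), (34, Atlas)}.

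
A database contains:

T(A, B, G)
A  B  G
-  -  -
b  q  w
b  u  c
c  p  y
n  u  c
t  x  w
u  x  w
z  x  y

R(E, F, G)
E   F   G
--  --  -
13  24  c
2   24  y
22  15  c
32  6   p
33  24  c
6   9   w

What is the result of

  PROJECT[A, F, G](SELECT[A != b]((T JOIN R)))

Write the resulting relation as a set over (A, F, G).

{(c, 24, y), (n, 15, c), (n, 24, c), (t, 9, w), (u, 9, w), (z, 24, y)}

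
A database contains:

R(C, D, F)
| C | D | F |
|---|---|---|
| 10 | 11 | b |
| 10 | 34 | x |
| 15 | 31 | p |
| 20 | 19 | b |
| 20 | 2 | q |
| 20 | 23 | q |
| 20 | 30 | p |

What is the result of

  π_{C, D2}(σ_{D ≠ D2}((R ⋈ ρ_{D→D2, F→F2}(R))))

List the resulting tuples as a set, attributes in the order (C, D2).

ρ[D→D2, F→F2]: schema becomes (C, D2, F2); tuples unchanged.
Natural join on C: {(10, 11, b, 11, b), (10, 11, b, 34, x), (10, 34, x, 11, b), (10, 34, x, 34, x), (15, 31, p, 31, p), (20, 19, b, 19, b), (20, 19, b, 2, q), (20, 19, b, 23, q), (20, 19, b, 30, p), (20, 2, q, 19, b), (20, 2, q, 2, q), (20, 2, q, 23, q), (20, 2, q, 30, p), (20, 23, q, 19, b), (20, 23, q, 2, q), (20, 23, q, 23, q), (20, 23, q, 30, p), (20, 30, p, 19, b), (20, 30, p, 2, q), (20, 30, p, 23, q), (20, 30, p, 30, p)}
Apply σ_{D ≠ D2}; surviving tuples: {(10, 11, b, 34, x), (10, 34, x, 11, b), (20, 19, b, 2, q), (20, 19, b, 23, q), (20, 19, b, 30, p), (20, 2, q, 19, b), (20, 2, q, 23, q), (20, 2, q, 30, p), (20, 23, q, 19, b), (20, 23, q, 2, q), (20, 23, q, 30, p), (20, 30, p, 19, b), (20, 30, p, 2, q), (20, 30, p, 23, q)}
π_{C, D2} gives {(10, 11), (10, 34), (20, 19), (20, 2), (20, 23), (20, 30)} (8 duplicate(s) eliminated).

{(10, 11), (10, 34), (20, 19), (20, 2), (20, 23), (20, 30)}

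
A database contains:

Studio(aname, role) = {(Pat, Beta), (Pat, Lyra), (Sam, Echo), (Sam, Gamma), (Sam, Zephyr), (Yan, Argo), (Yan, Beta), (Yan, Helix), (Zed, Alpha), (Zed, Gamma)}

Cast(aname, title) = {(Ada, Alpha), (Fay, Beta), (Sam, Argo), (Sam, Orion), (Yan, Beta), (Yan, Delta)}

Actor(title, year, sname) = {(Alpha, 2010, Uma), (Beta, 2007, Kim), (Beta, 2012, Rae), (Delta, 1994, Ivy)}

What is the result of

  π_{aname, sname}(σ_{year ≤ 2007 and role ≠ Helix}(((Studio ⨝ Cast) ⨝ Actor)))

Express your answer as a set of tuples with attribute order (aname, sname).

Natural join on aname: {(Sam, Echo, Argo), (Sam, Echo, Orion), (Sam, Gamma, Argo), (Sam, Gamma, Orion), (Sam, Zephyr, Argo), (Sam, Zephyr, Orion), (Yan, Argo, Beta), (Yan, Argo, Delta), (Yan, Beta, Beta), (Yan, Beta, Delta), (Yan, Helix, Beta), (Yan, Helix, Delta)}
Natural join on title: {(Yan, Argo, Beta, 2007, Kim), (Yan, Argo, Beta, 2012, Rae), (Yan, Argo, Delta, 1994, Ivy), (Yan, Beta, Beta, 2007, Kim), (Yan, Beta, Beta, 2012, Rae), (Yan, Beta, Delta, 1994, Ivy), (Yan, Helix, Beta, 2007, Kim), (Yan, Helix, Beta, 2012, Rae), (Yan, Helix, Delta, 1994, Ivy)}
Apply σ_{year ≤ 2007 and role ≠ Helix}; surviving tuples: {(Yan, Argo, Beta, 2007, Kim), (Yan, Argo, Delta, 1994, Ivy), (Yan, Beta, Beta, 2007, Kim), (Yan, Beta, Delta, 1994, Ivy)}
Projecting to aname, sname (2 duplicate(s) eliminated): {(Yan, Ivy), (Yan, Kim)}

{(Yan, Ivy), (Yan, Kim)}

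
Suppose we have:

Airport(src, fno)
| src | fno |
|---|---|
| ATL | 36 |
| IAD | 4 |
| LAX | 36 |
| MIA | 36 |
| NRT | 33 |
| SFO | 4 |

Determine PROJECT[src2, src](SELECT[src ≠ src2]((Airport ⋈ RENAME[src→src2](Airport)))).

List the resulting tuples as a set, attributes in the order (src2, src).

{(ATL, LAX), (ATL, MIA), (IAD, SFO), (LAX, ATL), (LAX, MIA), (MIA, ATL), (MIA, LAX), (SFO, IAD)}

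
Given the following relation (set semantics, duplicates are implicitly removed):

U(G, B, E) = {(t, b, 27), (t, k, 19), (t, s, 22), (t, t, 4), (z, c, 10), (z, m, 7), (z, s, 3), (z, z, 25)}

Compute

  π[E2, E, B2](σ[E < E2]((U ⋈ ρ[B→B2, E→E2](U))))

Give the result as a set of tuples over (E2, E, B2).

{(10, 3, c), (10, 7, c), (19, 4, k), (22, 19, s), (22, 4, s), (25, 10, z), (25, 3, z), (25, 7, z), (27, 19, b), (27, 22, b), (27, 4, b), (7, 3, m)}

ρ[B→B2, E→E2]: schema becomes (G, B2, E2); tuples unchanged.
U ⋈ ρ[B→B2, E→E2](U) (natural join on G): {(t, b, 27, b, 27), (t, b, 27, k, 19), (t, b, 27, s, 22), (t, b, 27, t, 4), (t, k, 19, b, 27), (t, k, 19, k, 19), (t, k, 19, s, 22), (t, k, 19, t, 4), (t, s, 22, b, 27), (t, s, 22, k, 19), (t, s, 22, s, 22), (t, s, 22, t, 4), (t, t, 4, b, 27), (t, t, 4, k, 19), (t, t, 4, s, 22), (t, t, 4, t, 4), (z, c, 10, c, 10), (z, c, 10, m, 7), (z, c, 10, s, 3), (z, c, 10, z, 25), (z, m, 7, c, 10), (z, m, 7, m, 7), (z, m, 7, s, 3), (z, m, 7, z, 25), (z, s, 3, c, 10), (z, s, 3, m, 7), (z, s, 3, s, 3), (z, s, 3, z, 25), (z, z, 25, c, 10), (z, z, 25, m, 7), (z, z, 25, s, 3), (z, z, 25, z, 25)}
σ[E < E2]: keep tuples satisfying E < E2 → {(t, k, 19, b, 27), (t, k, 19, s, 22), (t, s, 22, b, 27), (t, t, 4, b, 27), (t, t, 4, k, 19), (t, t, 4, s, 22), (z, c, 10, z, 25), (z, m, 7, c, 10), (z, m, 7, z, 25), (z, s, 3, c, 10), (z, s, 3, m, 7), (z, s, 3, z, 25)}
π_{E2, E, B2} gives {(10, 3, c), (10, 7, c), (19, 4, k), (22, 19, s), (22, 4, s), (25, 10, z), (25, 3, z), (25, 7, z), (27, 19, b), (27, 22, b), (27, 4, b), (7, 3, m)}.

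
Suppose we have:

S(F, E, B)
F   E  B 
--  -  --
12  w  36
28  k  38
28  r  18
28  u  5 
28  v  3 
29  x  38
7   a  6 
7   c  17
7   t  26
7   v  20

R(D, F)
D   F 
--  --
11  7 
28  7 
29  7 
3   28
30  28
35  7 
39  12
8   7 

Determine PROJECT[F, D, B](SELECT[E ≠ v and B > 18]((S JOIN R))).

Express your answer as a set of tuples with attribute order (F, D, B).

Joining S and R on F yields {(12, w, 36, 39), (28, k, 38, 3), (28, k, 38, 30), (28, r, 18, 3), (28, r, 18, 30), (28, u, 5, 3), (28, u, 5, 30), (28, v, 3, 3), (28, v, 3, 30), (7, a, 6, 11), (7, a, 6, 28), (7, a, 6, 29), (7, a, 6, 35), (7, a, 6, 8), (7, c, 17, 11), (7, c, 17, 28), (7, c, 17, 29), (7, c, 17, 35), (7, c, 17, 8), (7, t, 26, 11), (7, t, 26, 28), (7, t, 26, 29), (7, t, 26, 35), (7, t, 26, 8), (7, v, 20, 11), (7, v, 20, 28), (7, v, 20, 29), (7, v, 20, 35), (7, v, 20, 8)}.
Apply σ_{E ≠ v and B > 18}; surviving tuples: {(12, w, 36, 39), (28, k, 38, 3), (28, k, 38, 30), (7, t, 26, 11), (7, t, 26, 28), (7, t, 26, 29), (7, t, 26, 35), (7, t, 26, 8)}
π_{F, D, B} gives {(12, 39, 36), (28, 3, 38), (28, 30, 38), (7, 11, 26), (7, 28, 26), (7, 29, 26), (7, 35, 26), (7, 8, 26)}.

{(12, 39, 36), (28, 3, 38), (28, 30, 38), (7, 11, 26), (7, 28, 26), (7, 29, 26), (7, 35, 26), (7, 8, 26)}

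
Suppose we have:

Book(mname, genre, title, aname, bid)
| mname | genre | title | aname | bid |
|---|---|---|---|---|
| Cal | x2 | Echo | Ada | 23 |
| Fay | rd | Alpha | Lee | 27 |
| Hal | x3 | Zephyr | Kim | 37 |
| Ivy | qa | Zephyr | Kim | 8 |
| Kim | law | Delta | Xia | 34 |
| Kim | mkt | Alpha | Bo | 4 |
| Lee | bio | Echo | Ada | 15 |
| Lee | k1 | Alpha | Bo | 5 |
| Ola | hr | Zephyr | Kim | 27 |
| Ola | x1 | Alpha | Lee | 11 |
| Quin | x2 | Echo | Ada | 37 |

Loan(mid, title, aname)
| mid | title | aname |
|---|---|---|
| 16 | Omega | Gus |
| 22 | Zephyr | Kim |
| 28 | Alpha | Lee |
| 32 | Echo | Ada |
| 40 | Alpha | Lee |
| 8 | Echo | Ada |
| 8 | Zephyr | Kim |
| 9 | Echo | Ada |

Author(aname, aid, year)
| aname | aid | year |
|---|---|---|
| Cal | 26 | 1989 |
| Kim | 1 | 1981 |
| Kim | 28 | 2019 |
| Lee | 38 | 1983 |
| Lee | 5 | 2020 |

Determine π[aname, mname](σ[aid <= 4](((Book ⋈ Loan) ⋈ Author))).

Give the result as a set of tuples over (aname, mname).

{(Kim, Hal), (Kim, Ivy), (Kim, Ola)}

Book ⋈ Loan (natural join on title, aname): {(Cal, x2, Echo, Ada, 23, 32), (Cal, x2, Echo, Ada, 23, 8), (Cal, x2, Echo, Ada, 23, 9), (Fay, rd, Alpha, Lee, 27, 28), (Fay, rd, Alpha, Lee, 27, 40), (Hal, x3, Zephyr, Kim, 37, 22), (Hal, x3, Zephyr, Kim, 37, 8), (Ivy, qa, Zephyr, Kim, 8, 22), (Ivy, qa, Zephyr, Kim, 8, 8), (Lee, bio, Echo, Ada, 15, 32), (Lee, bio, Echo, Ada, 15, 8), (Lee, bio, Echo, Ada, 15, 9), (Ola, hr, Zephyr, Kim, 27, 22), (Ola, hr, Zephyr, Kim, 27, 8), (Ola, x1, Alpha, Lee, 11, 28), (Ola, x1, Alpha, Lee, 11, 40), (Quin, x2, Echo, Ada, 37, 32), (Quin, x2, Echo, Ada, 37, 8), (Quin, x2, Echo, Ada, 37, 9)}
(Book ⋈ Loan) ⋈ Author (natural join on aname): {(Fay, rd, Alpha, Lee, 27, 28, 38, 1983), (Fay, rd, Alpha, Lee, 27, 28, 5, 2020), (Fay, rd, Alpha, Lee, 27, 40, 38, 1983), (Fay, rd, Alpha, Lee, 27, 40, 5, 2020), (Hal, x3, Zephyr, Kim, 37, 22, 1, 1981), (Hal, x3, Zephyr, Kim, 37, 22, 28, 2019), (Hal, x3, Zephyr, Kim, 37, 8, 1, 1981), (Hal, x3, Zephyr, Kim, 37, 8, 28, 2019), (Ivy, qa, Zephyr, Kim, 8, 22, 1, 1981), (Ivy, qa, Zephyr, Kim, 8, 22, 28, 2019), (Ivy, qa, Zephyr, Kim, 8, 8, 1, 1981), (Ivy, qa, Zephyr, Kim, 8, 8, 28, 2019), (Ola, hr, Zephyr, Kim, 27, 22, 1, 1981), (Ola, hr, Zephyr, Kim, 27, 22, 28, 2019), (Ola, hr, Zephyr, Kim, 27, 8, 1, 1981), (Ola, hr, Zephyr, Kim, 27, 8, 28, 2019), (Ola, x1, Alpha, Lee, 11, 28, 38, 1983), (Ola, x1, Alpha, Lee, 11, 28, 5, 2020), (Ola, x1, Alpha, Lee, 11, 40, 38, 1983), (Ola, x1, Alpha, Lee, 11, 40, 5, 2020)}
Filtering on aid <= 4 leaves {(Hal, x3, Zephyr, Kim, 37, 22, 1, 1981), (Hal, x3, Zephyr, Kim, 37, 8, 1, 1981), (Ivy, qa, Zephyr, Kim, 8, 22, 1, 1981), (Ivy, qa, Zephyr, Kim, 8, 8, 1, 1981), (Ola, hr, Zephyr, Kim, 27, 22, 1, 1981), (Ola, hr, Zephyr, Kim, 27, 8, 1, 1981)}.
Projecting to aname, mname (3 duplicate(s) eliminated): {(Kim, Hal), (Kim, Ivy), (Kim, Ola)}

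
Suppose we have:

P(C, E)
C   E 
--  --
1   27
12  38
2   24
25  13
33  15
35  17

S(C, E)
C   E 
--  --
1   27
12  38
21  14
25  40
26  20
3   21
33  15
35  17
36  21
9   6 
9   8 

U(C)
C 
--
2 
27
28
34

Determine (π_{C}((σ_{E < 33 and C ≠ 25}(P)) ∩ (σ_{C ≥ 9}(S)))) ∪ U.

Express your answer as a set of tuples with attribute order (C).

{2, 27, 28, 33, 34, 35}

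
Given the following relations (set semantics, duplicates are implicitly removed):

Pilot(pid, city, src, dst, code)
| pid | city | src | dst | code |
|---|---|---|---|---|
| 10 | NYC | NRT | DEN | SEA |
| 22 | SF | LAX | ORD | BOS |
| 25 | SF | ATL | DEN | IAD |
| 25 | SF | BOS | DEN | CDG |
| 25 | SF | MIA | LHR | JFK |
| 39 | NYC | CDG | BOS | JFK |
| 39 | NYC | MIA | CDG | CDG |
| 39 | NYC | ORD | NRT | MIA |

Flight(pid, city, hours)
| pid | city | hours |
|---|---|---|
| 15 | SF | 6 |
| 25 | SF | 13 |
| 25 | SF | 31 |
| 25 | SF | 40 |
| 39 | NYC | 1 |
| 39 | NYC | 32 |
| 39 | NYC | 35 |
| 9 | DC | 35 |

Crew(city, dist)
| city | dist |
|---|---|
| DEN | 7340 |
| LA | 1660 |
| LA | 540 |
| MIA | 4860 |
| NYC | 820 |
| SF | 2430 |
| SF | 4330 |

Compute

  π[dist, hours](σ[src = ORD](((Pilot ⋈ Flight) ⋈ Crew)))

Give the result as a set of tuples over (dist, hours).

Joining Pilot and Flight on pid, city yields {(25, SF, ATL, DEN, IAD, 13), (25, SF, ATL, DEN, IAD, 31), (25, SF, ATL, DEN, IAD, 40), (25, SF, BOS, DEN, CDG, 13), (25, SF, BOS, DEN, CDG, 31), (25, SF, BOS, DEN, CDG, 40), (25, SF, MIA, LHR, JFK, 13), (25, SF, MIA, LHR, JFK, 31), (25, SF, MIA, LHR, JFK, 40), (39, NYC, CDG, BOS, JFK, 1), (39, NYC, CDG, BOS, JFK, 32), (39, NYC, CDG, BOS, JFK, 35), (39, NYC, MIA, CDG, CDG, 1), (39, NYC, MIA, CDG, CDG, 32), (39, NYC, MIA, CDG, CDG, 35), (39, NYC, ORD, NRT, MIA, 1), (39, NYC, ORD, NRT, MIA, 32), (39, NYC, ORD, NRT, MIA, 35)}.
Joining (Pilot ⋈ Flight) and Crew on city yields {(25, SF, ATL, DEN, IAD, 13, 2430), (25, SF, ATL, DEN, IAD, 13, 4330), (25, SF, ATL, DEN, IAD, 31, 2430), (25, SF, ATL, DEN, IAD, 31, 4330), (25, SF, ATL, DEN, IAD, 40, 2430), (25, SF, ATL, DEN, IAD, 40, 4330), (25, SF, BOS, DEN, CDG, 13, 2430), (25, SF, BOS, DEN, CDG, 13, 4330), (25, SF, BOS, DEN, CDG, 31, 2430), (25, SF, BOS, DEN, CDG, 31, 4330), (25, SF, BOS, DEN, CDG, 40, 2430), (25, SF, BOS, DEN, CDG, 40, 4330), (25, SF, MIA, LHR, JFK, 13, 2430), (25, SF, MIA, LHR, JFK, 13, 4330), (25, SF, MIA, LHR, JFK, 31, 2430), (25, SF, MIA, LHR, JFK, 31, 4330), (25, SF, MIA, LHR, JFK, 40, 2430), (25, SF, MIA, LHR, JFK, 40, 4330), (39, NYC, CDG, BOS, JFK, 1, 820), (39, NYC, CDG, BOS, JFK, 32, 820), (39, NYC, CDG, BOS, JFK, 35, 820), (39, NYC, MIA, CDG, CDG, 1, 820), (39, NYC, MIA, CDG, CDG, 32, 820), (39, NYC, MIA, CDG, CDG, 35, 820), (39, NYC, ORD, NRT, MIA, 1, 820), (39, NYC, ORD, NRT, MIA, 32, 820), (39, NYC, ORD, NRT, MIA, 35, 820)}.
Selection src = ORD: {(39, NYC, ORD, NRT, MIA, 1, 820), (39, NYC, ORD, NRT, MIA, 32, 820), (39, NYC, ORD, NRT, MIA, 35, 820)}
Keep only column(s) dist, hours: {(820, 1), (820, 32), (820, 35)}

{(820, 1), (820, 32), (820, 35)}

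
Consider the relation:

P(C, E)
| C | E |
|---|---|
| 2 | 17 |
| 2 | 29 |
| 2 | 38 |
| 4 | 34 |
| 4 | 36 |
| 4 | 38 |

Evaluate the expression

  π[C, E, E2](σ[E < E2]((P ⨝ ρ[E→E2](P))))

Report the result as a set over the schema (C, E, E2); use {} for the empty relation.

{(2, 17, 29), (2, 17, 38), (2, 29, 38), (4, 34, 36), (4, 34, 38), (4, 36, 38)}

ρ[E→E2]: schema becomes (C, E2); tuples unchanged.
P ⋈ ρ[E→E2](P) (natural join on C): {(2, 17, 17), (2, 17, 29), (2, 17, 38), (2, 29, 17), (2, 29, 29), (2, 29, 38), (2, 38, 17), (2, 38, 29), (2, 38, 38), (4, 34, 34), (4, 34, 36), (4, 34, 38), (4, 36, 34), (4, 36, 36), (4, 36, 38), (4, 38, 34), (4, 38, 36), (4, 38, 38)}
Selection E < E2: {(2, 17, 29), (2, 17, 38), (2, 29, 38), (4, 34, 36), (4, 34, 38), (4, 36, 38)}
Keep only column(s) C, E, E2: {(2, 17, 29), (2, 17, 38), (2, 29, 38), (4, 34, 36), (4, 34, 38), (4, 36, 38)}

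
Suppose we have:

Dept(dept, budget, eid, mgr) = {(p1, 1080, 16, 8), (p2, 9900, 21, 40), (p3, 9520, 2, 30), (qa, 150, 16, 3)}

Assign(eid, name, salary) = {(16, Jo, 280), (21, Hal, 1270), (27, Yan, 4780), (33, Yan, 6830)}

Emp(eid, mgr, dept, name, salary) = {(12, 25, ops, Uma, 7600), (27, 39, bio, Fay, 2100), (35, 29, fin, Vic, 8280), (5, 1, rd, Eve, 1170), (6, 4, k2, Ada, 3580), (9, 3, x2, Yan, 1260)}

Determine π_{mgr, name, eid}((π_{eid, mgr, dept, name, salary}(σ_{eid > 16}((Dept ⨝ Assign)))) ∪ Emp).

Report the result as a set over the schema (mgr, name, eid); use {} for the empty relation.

Natural join on eid: {(p1, 1080, 16, 8, Jo, 280), (p2, 9900, 21, 40, Hal, 1270), (qa, 150, 16, 3, Jo, 280)}
Selection eid > 16: {(p2, 9900, 21, 40, Hal, 1270)}
Keep only column(s) eid, mgr, dept, name, salary: {(21, 40, p2, Hal, 1270)}
Taking the union: {(12, 25, ops, Uma, 7600), (21, 40, p2, Hal, 1270), (27, 39, bio, Fay, 2100), (35, 29, fin, Vic, 8280), (5, 1, rd, Eve, 1170), (6, 4, k2, Ada, 3580), (9, 3, x2, Yan, 1260)}
Keep only column(s) mgr, name, eid: {(1, Eve, 5), (25, Uma, 12), (29, Vic, 35), (3, Yan, 9), (39, Fay, 27), (4, Ada, 6), (40, Hal, 21)}

{(1, Eve, 5), (25, Uma, 12), (29, Vic, 35), (3, Yan, 9), (39, Fay, 27), (4, Ada, 6), (40, Hal, 21)}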